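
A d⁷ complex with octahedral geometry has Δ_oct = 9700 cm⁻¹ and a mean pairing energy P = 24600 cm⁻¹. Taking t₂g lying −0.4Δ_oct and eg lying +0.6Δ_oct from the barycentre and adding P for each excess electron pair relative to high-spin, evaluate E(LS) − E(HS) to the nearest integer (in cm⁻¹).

14900

High-spin d⁷ fills as t₂g⁵ eg² with CFSE 5(−0.4) + 2(+0.6) = -0.8Δ_oct = -7760 cm⁻¹.
For low-spin the configuration is t₂g⁶ eg¹: orbital energy -1.8 × 9700 = -17460 cm⁻¹, and 1 additional pair relative to high-spin adds 24600 cm⁻¹, giving 7140 cm⁻¹.
E(LS) − E(HS) = 7140 − (-7760) = 14900 cm⁻¹.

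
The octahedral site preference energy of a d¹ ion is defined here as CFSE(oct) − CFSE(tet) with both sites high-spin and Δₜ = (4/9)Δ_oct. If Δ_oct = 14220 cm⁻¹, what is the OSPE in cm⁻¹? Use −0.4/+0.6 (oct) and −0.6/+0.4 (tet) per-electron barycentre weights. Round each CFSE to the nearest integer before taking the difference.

Octahedral high-spin t₂g¹ eg⁰: CFSE = -0.4 × 14220 = -5688 cm⁻¹.
Tetrahedral: e¹ t₂⁰, CFSE = 1(−0.6) + 0(+0.4) = -0.6Δₜ = -0.6 × (4/9) × 14220 = -3792 cm⁻¹.
OSPE = -5688 − (-3792) = -1896 cm⁻¹.

-1896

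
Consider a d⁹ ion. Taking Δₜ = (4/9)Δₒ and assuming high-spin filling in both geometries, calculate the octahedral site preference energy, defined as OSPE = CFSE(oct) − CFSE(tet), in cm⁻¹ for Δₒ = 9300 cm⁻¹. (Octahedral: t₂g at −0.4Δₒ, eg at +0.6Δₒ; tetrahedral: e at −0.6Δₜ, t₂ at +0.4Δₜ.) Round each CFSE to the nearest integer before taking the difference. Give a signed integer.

-3927

Octahedral (high-spin): t₂g⁶ eg³, CFSE = 6(−0.4) + 3(+0.6) = -0.6Δₒ = -0.6 × 9300 = -5580 cm⁻¹.
In a tetrahedral site the filling is e⁴ t₂⁵: CFSE(tet) = -0.4Δₜ = -0.4 × (4/9)(9300) = -1653 cm⁻¹.
Subtracting, OSPE = -5580 − (-1653) = -3927 cm⁻¹.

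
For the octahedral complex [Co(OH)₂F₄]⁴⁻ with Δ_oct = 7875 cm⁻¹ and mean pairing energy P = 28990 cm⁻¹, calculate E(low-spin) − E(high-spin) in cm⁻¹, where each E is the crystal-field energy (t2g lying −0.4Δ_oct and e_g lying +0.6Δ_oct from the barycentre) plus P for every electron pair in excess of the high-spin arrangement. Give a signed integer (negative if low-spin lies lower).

Ligand charges: 2×(-1) from OH⁻ and 4×(-1) from F⁻ sum to -6; with overall charge -4, Co is +2.
Co is in group 9, so Co²⁺ is d⁷ (9 − 2 = 7).
High-spin: t2g^5 e_g^2, CFSE = -0.8Δ_oct = -6300 cm⁻¹.
Low-spin: t2g^6 e_g^1, orbital CFSE = -1.8Δ_oct = -14175 cm⁻¹; plus 1 excess pair × P = +28990 cm⁻¹; total 14815 cm⁻¹.
Thus E(LS) − E(HS) = 21115 cm⁻¹.

21115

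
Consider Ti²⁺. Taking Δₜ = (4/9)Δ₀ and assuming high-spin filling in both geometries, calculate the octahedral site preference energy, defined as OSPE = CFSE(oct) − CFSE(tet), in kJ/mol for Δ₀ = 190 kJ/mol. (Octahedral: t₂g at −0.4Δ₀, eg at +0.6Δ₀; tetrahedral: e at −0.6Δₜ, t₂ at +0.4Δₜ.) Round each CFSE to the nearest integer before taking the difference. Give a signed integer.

-51

Ti²⁺: group 4, so d-count = 4 − 2 = 2.
Octahedral high-spin t₂g² eg⁰: CFSE = -0.8 × 190 = -152 kJ/mol.
Tetrahedral: e² t₂⁰, CFSE = 2(−0.6) + 0(+0.4) = -1.2Δₜ = -1.2 × (4/9) × 190 = -101 kJ/mol.
OSPE = -152 − (-101) = -51 kJ/mol.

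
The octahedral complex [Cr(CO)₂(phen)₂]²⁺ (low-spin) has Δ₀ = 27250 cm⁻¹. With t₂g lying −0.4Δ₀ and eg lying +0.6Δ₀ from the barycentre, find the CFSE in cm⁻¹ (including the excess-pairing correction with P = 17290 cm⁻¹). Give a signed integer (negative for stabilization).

Ligand charges: 2×(+0) from CO and 2×(+0) from phen sum to +0; with overall charge +2, Cr is +2.
Cr is in group 6, so Cr²⁺ is d⁴ (6 − 2 = 4).
The d⁴ electrons fill as t₂g⁴ eg⁰.
CFSE(orbital) = 4×(-0.4Δ₀) + 0×(0.6Δ₀) = -1.6Δ₀; with Δ₀ = 27250 cm⁻¹ that is -43600 cm⁻¹.
Pairing penalty: 1 pair vs 0 in the high-spin reference → 1 extra × P = 17290 cm⁻¹.
Combining: -43600 + 17290 = -26310 cm⁻¹.

-26310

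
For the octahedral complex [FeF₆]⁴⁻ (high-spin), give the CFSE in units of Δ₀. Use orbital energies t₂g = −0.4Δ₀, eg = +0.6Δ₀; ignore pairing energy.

Each F⁻ contributes -1; 6 × (-1) = -6. With overall charge -4, Fe is in the +2 oxidation state.
Fe²⁺: group 8, so d-count = 8 − 2 = 6.
Configuration: t₂g⁴ eg².
CFSE = 4(-0.4Δ₀) + 2(0.6Δ₀) = -1.6Δ₀ + 1.2Δ₀ = -0.4Δ₀.

-0.4 Δ₀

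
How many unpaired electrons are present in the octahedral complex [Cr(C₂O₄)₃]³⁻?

Each C₂O₄²⁻ contributes -2; 3 × (-2) = -6. With overall charge -3, Cr is in the +3 oxidation state.
Cr is in group 6, so Cr³⁺ is d³ (6 − 3 = 3).
For octahedral d³ the high- and low-spin configurations coincide.
Configuration: t2g^3 e_g^0, giving 3 unpaired electrons.

3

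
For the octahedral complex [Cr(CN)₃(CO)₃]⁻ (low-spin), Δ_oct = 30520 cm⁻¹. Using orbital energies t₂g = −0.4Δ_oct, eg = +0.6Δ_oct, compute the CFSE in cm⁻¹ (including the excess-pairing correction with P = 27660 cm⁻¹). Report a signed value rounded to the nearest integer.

-21172

Ligand charges: 3×(-1) from CN⁻ and 3×(+0) from CO sum to -3; with overall charge -1, Cr is +2.
Cr is in group 6, so Cr²⁺ is d⁴ (6 − 2 = 4).
Electron filling gives t₂g⁴ eg⁰.
CFSE(orbital) = 4×(-0.4Δ_oct) + 0×(0.6Δ_oct) = -1.6Δ_oct; with Δ_oct = 30520 cm⁻¹ that is -48832 cm⁻¹.
High-spin d⁴ would be t₂g³ eg¹ with 0 pairs; low-spin has 1, so 1 excess pair costs +1P = +27660 cm⁻¹.
Overall CFSE = -48832 + 27660 = -21172 cm⁻¹.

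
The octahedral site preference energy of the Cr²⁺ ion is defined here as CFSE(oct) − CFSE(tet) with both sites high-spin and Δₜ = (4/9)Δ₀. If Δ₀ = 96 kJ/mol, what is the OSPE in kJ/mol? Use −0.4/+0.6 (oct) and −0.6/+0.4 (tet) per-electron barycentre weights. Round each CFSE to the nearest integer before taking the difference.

-41

Cr²⁺: group 6, so d-count = 6 − 2 = 4.
Octahedral (high-spin): t2g^3 e_g^1, CFSE = 3(−0.4) + 1(+0.6) = -0.6Δ₀ = -0.6 × 96 = -58 kJ/mol.
Tetrahedral e^2 t2^2 gives -0.4Δₜ = -0.4 × (4/9) × 96 = -17 kJ/mol.
Subtracting, OSPE = -58 − (-17) = -41 kJ/mol.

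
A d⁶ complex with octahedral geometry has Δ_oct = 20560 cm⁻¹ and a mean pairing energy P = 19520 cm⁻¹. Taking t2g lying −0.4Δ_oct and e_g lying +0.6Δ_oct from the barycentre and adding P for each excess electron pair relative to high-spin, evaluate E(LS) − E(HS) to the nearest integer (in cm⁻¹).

-2080

In the high-spin limit (t2g^4 e_g^2) the orbital term is -0.4Δ_oct = -8224 cm⁻¹, with no excess pairing.
Low-spin: t2g^6 e_g^0, orbital CFSE = -2.4Δ_oct = -49344 cm⁻¹; plus 2 excess pairs × P = +39040 cm⁻¹; total -10304 cm⁻¹.
E(LS) − E(HS) = -10304 − (-8224) = -2080 cm⁻¹.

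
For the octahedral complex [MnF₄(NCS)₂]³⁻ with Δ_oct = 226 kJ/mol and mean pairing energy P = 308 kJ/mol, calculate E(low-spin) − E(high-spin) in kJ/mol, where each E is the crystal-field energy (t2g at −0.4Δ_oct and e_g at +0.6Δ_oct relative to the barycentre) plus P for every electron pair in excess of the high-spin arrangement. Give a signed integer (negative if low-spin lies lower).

82

Ligand charges: 4×(-1) from F⁻ and 2×(-1) from NCS⁻ sum to -6; with overall charge -3, Mn is +3.
Mn is in group 7, so Mn³⁺ is d⁴ (7 − 3 = 4).
High-spin d⁴ fills as t2g^3 e_g^1 with CFSE 3(−0.4) + 1(+0.6) = -0.6Δ_oct = -136 kJ/mol.
Low-spin t2g^4 e_g^0 gives -1.6Δ_oct = -362 kJ/mol, but forming 1 extra pair costs 1P = 308 kJ/mol, so E(LS) = -362 + 308 = -54 kJ/mol.
The difference is -54 − (-136) = 82 kJ/mol, so high-spin lies lower.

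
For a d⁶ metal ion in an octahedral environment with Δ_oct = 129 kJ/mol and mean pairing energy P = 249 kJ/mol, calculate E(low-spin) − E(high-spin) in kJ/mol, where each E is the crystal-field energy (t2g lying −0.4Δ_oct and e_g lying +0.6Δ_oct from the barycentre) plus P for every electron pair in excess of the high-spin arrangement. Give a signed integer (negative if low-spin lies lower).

240

High-spin: t2g^4 e_g^2, CFSE = -0.4Δ_oct = -52 kJ/mol.
Low-spin t2g^6 e_g^0 gives -2.4Δ_oct = -310 kJ/mol, but forming 2 extra pairs costs 2P = 498 kJ/mol, so E(LS) = -310 + 498 = 188 kJ/mol.
E(LS) − E(HS) = 188 − (-52) = 240 kJ/mol.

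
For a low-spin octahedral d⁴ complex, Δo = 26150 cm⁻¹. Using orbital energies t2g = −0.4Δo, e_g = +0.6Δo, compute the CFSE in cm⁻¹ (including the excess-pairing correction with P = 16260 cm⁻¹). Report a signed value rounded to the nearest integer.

-25580

Configuration: t2g^4 e_g^0.
CFSE(orbital) = 4×(-0.4Δo) + 0×(0.6Δo) = -1.6Δo; with Δo = 26150 cm⁻¹ that is -41840 cm⁻¹.
Pairing penalty: 1 pair vs 0 in the high-spin reference → 1 extra × P = 16260 cm⁻¹.
Overall CFSE = -41840 + 16260 = -25580 cm⁻¹.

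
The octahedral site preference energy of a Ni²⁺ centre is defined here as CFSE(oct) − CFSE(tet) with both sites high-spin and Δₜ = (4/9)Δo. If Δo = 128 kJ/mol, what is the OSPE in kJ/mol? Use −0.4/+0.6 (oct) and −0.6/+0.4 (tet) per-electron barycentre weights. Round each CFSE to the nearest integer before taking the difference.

-108

Ni sits in group 10; removing 2 electrons leaves Ni²⁺ with 10 − 2 = 8 d electrons.
In an octahedral site d⁸ (HS) is t₂g⁶ eg², giving CFSE(oct) = -1.2Δo = -154 kJ/mol.
Tetrahedral: e⁴ t₂⁴, CFSE = 4(−0.6) + 4(+0.4) = -0.8Δₜ = -0.8 × (4/9) × 128 = -46 kJ/mol.
OSPE = -154 − (-46) = -108 kJ/mol.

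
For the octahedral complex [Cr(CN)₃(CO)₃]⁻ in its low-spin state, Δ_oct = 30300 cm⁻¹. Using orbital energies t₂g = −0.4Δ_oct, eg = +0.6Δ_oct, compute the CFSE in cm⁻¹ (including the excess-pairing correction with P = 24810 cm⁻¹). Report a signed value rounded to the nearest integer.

Ligand charges: 3×(-1) from CN⁻ and 3×(+0) from CO sum to -3; with overall charge -1, Cr is +2.
Cr is in group 6, so Cr²⁺ is d⁴ (6 − 2 = 4).
The d⁴ electrons fill as t₂g⁴ eg⁰.
The orbital stabilization is -1.6Δ_oct = -1.6 × 30300 = -48480 cm⁻¹.
High-spin d⁴ would be t₂g³ eg¹ with 0 pairs; low-spin has 1, so 1 excess pair costs +1P = +24810 cm⁻¹.
Combining: -48480 + 24810 = -23670 cm⁻¹.

-23670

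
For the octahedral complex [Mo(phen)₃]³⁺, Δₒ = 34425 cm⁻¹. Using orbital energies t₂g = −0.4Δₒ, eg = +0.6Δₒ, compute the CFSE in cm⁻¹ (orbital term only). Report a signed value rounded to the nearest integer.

-41310

phen is neutral, so the +3 overall charge sits on Mo: oxidation state +3.
Mo sits in group 6; removing 3 electrons leaves Mo³⁺ with 6 − 3 = 3 d electrons.
For octahedral d³ the high- and low-spin configurations coincide.
Electron filling gives t₂g³ eg⁰.
Orbital CFSE = 3(-0.4) + 0(0.6) = -1.2Δₒ = -1.2 × 34425 = -41310 cm⁻¹.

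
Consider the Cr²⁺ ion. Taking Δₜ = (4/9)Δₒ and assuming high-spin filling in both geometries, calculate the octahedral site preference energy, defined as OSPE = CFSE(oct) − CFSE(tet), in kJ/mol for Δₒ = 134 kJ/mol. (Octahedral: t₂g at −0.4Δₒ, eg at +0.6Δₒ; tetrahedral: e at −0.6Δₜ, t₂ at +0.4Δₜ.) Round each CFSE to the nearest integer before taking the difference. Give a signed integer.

Cr is in group 6, so Cr²⁺ is d⁴ (6 − 2 = 4).
Octahedral high-spin t₂g³ eg¹: CFSE = -0.6 × 134 = -80 kJ/mol.
Tetrahedral: e² t₂², CFSE = 2(−0.6) + 2(+0.4) = -0.4Δₜ = -0.4 × (4/9) × 134 = -24 kJ/mol.
OSPE = CFSE(oct) − CFSE(tet) = -80 − (-24) = -56 kJ/mol.

-56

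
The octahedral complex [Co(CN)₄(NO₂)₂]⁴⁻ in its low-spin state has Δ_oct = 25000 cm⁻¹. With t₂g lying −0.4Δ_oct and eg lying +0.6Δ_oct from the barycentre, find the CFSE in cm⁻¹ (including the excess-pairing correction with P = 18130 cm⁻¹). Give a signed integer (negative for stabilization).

-26870

Ligand charges: 4×(-1) from CN⁻ and 2×(-1) from NO₂⁻ sum to -6; with overall charge -4, Co is +2.
Co²⁺: group 9, so d-count = 9 − 2 = 7.
Electron filling gives t₂g⁶ eg¹.
CFSE(orbital) = 6×(-0.4Δ_oct) + 1×(0.6Δ_oct) = -1.8Δ_oct; with Δ_oct = 25000 cm⁻¹ that is -45000 cm⁻¹.
High-spin d⁷ would be t₂g⁵ eg² with 2 pairs; low-spin has 3, so 1 excess pair costs +1P = +18130 cm⁻¹.
Overall CFSE = -45000 + 18130 = -26870 cm⁻¹.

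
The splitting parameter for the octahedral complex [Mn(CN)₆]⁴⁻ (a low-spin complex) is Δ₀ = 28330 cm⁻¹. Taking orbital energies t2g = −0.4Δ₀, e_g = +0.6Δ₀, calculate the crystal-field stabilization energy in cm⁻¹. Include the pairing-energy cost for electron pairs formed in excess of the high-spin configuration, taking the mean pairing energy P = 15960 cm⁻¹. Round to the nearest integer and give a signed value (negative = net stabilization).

-24740

Each CN⁻ contributes -1; 6 × (-1) = -6. With overall charge -4, Mn is in the +2 oxidation state.
Mn is in group 7, so Mn²⁺ is d⁵ (7 − 2 = 5).
Electron filling gives t2g^5 e_g^0.
CFSE(orbital) = 5×(-0.4Δ₀) + 0×(0.6Δ₀) = -2.0Δ₀; with Δ₀ = 28330 cm⁻¹ that is -56660 cm⁻¹.
Relative to high-spin t2g^3 e_g^2 (0 paired), the low-spin configuration has 2 additional pairs, contributing +2 × 15960 = +31920 cm⁻¹.
Overall CFSE = -56660 + 31920 = -24740 cm⁻¹.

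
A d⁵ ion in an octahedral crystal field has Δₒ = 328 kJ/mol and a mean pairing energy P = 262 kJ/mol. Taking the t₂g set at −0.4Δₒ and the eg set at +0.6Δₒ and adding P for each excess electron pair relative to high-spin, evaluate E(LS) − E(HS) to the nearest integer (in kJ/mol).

High-spin: t₂g³ eg², CFSE = 0.0Δₒ = 0 kJ/mol.
Low-spin: t₂g⁵ eg⁰, orbital CFSE = -2.0Δₒ = -656 kJ/mol; plus 2 excess pairs × P = +524 kJ/mol; total -132 kJ/mol.
Thus E(LS) − E(HS) = -132 kJ/mol.

-132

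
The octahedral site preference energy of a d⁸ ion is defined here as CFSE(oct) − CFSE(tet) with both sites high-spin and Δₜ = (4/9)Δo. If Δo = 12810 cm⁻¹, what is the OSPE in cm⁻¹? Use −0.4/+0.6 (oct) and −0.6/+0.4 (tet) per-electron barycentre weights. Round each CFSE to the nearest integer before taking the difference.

-10817

In an octahedral site d⁸ (HS) is t₂g⁶ eg², giving CFSE(oct) = -1.2Δo = -15372 cm⁻¹.
Tetrahedral: e⁴ t₂⁴, CFSE = 4(−0.6) + 4(+0.4) = -0.8Δₜ = -0.8 × (4/9) × 12810 = -4555 cm⁻¹.
OSPE = -15372 − (-4555) = -10817 cm⁻¹.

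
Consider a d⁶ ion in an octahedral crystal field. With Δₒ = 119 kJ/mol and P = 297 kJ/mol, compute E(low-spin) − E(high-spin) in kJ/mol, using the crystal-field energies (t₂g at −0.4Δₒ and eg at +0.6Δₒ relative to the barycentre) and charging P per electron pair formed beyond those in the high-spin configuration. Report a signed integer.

356

High-spin d⁶ fills as t₂g⁴ eg² with CFSE 4(−0.4) + 2(+0.6) = -0.4Δₒ = -48 kJ/mol.
For low-spin the configuration is t₂g⁶ eg⁰: orbital energy -2.4 × 119 = -286 kJ/mol, and 2 additional pairs relative to high-spin add 594 kJ/mol, giving 308 kJ/mol.
E(LS) − E(HS) = 308 − (-48) = 356 kJ/mol.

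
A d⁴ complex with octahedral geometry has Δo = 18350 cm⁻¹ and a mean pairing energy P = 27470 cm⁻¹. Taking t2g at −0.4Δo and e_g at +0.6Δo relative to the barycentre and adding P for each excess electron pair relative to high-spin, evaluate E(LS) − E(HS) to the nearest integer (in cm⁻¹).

In the high-spin limit (t2g^3 e_g^1) the orbital term is -0.6Δo = -11010 cm⁻¹, with no excess pairing.
Low-spin: t2g^4 e_g^0, orbital CFSE = -1.6Δo = -29360 cm⁻¹; plus 1 excess pair × P = +27470 cm⁻¹; total -1890 cm⁻¹.
E(LS) − E(HS) = -1890 − (-11010) = 9120 cm⁻¹.

9120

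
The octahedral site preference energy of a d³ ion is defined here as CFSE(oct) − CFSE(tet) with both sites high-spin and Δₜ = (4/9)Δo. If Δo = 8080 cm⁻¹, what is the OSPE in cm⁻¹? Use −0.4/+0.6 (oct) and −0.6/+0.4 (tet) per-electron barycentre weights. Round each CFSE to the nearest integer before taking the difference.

-6823

Octahedral high-spin t₂g³ eg⁰: CFSE = -1.2 × 8080 = -9696 cm⁻¹.
Tetrahedral: e² t₂¹, CFSE = 2(−0.6) + 1(+0.4) = -0.8Δₜ = -0.8 × (4/9) × 8080 = -2873 cm⁻¹.
OSPE = -9696 − (-2873) = -6823 cm⁻¹.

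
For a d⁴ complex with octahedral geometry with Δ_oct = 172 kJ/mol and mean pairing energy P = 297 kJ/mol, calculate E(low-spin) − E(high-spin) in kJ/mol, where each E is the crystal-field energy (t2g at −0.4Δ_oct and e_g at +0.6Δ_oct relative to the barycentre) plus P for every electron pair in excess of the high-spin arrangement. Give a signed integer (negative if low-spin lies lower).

In the high-spin limit (t2g^3 e_g^1) the orbital term is -0.6Δ_oct = -103 kJ/mol, with no excess pairing.
For low-spin the configuration is t2g^4 e_g^0: orbital energy -1.6 × 172 = -275 kJ/mol, and 1 additional pair relative to high-spin adds 297 kJ/mol, giving 22 kJ/mol.
E(LS) − E(HS) = 22 − (-103) = 125 kJ/mol.

125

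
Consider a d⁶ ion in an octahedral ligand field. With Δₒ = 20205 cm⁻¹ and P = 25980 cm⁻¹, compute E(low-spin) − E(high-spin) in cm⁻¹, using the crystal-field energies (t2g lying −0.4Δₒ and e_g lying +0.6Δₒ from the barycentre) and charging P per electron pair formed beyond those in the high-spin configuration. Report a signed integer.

High-spin: t2g^4 e_g^2, CFSE = -0.4Δₒ = -8082 cm⁻¹.
Low-spin t2g^6 e_g^0 gives -2.4Δₒ = -48492 cm⁻¹, but forming 2 extra pairs costs 2P = 51960 cm⁻¹, so E(LS) = -48492 + 51960 = 3468 cm⁻¹.
Thus E(LS) − E(HS) = 11550 cm⁻¹.

11550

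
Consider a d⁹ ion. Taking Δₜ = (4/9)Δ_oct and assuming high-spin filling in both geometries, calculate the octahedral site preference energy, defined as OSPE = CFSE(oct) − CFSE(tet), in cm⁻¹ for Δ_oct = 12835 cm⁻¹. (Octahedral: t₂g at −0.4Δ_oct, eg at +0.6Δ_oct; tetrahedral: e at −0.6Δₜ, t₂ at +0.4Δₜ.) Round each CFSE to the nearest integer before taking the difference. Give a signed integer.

-5419

Octahedral (high-spin): t₂g⁶ eg³, CFSE = 6(−0.4) + 3(+0.6) = -0.6Δ_oct = -0.6 × 12835 = -7701 cm⁻¹.
In a tetrahedral site the filling is e⁴ t₂⁵: CFSE(tet) = -0.4Δₜ = -0.4 × (4/9)(12835) = -2282 cm⁻¹.
Subtracting, OSPE = -7701 − (-2282) = -5419 cm⁻¹.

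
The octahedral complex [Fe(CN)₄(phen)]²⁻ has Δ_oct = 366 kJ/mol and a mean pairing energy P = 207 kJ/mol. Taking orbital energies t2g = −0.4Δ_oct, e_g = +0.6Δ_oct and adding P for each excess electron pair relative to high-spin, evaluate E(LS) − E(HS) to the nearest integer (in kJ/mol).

Ligand charges: 4×(-1) from CN⁻ and 1×(+0) from phen sum to -4; with overall charge -2, Fe is +2.
Fe²⁺: group 8, so d-count = 8 − 2 = 6.
High-spin: t2g^4 e_g^2, CFSE = -0.4Δ_oct = -146 kJ/mol.
For low-spin the configuration is t2g^6 e_g^0: orbital energy -2.4 × 366 = -878 kJ/mol, and 2 additional pairs relative to high-spin add 414 kJ/mol, giving -464 kJ/mol.
The difference is -464 − (-146) = -318 kJ/mol, so low-spin lies lower.

-318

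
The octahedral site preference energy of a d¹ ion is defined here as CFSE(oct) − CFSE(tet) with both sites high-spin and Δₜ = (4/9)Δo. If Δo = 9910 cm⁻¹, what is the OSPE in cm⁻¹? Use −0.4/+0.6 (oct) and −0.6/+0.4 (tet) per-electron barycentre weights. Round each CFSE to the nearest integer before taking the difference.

Octahedral high-spin t₂g¹ eg⁰: CFSE = -0.4 × 9910 = -3964 cm⁻¹.
Tetrahedral: e¹ t₂⁰, CFSE = 1(−0.6) + 0(+0.4) = -0.6Δₜ = -0.6 × (4/9) × 9910 = -2643 cm⁻¹.
OSPE = -3964 − (-2643) = -1321 cm⁻¹.

-1321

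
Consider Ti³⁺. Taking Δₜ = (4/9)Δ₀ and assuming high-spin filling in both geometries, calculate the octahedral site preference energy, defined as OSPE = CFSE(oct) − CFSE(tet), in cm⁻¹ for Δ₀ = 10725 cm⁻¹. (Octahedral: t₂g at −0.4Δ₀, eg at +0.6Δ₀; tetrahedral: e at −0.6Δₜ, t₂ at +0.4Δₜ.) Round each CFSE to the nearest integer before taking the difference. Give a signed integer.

-1430

Group 4 minus oxidation state +3 gives a d¹ configuration for Ti³⁺.
In an octahedral site d¹ (HS) is t₂g¹ eg⁰, giving CFSE(oct) = -0.4Δ₀ = -4290 cm⁻¹.
In a tetrahedral site the filling is e¹ t₂⁰: CFSE(tet) = -0.6Δₜ = -0.6 × (4/9)(10725) = -2860 cm⁻¹.
OSPE = CFSE(oct) − CFSE(tet) = -4290 − (-2860) = -1430 cm⁻¹.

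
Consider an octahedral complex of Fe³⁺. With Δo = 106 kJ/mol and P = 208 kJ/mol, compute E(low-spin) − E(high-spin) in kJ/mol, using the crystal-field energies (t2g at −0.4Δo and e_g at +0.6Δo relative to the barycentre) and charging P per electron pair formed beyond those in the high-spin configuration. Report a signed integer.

Fe is in group 8, so Fe³⁺ is d⁵ (8 − 3 = 5).
High-spin d⁵ fills as t2g^3 e_g^2 with CFSE 3(−0.4) + 2(+0.6) = 0.0Δo = 0 kJ/mol.
For low-spin the configuration is t2g^5 e_g^0: orbital energy -2.0 × 106 = -212 kJ/mol, and 2 additional pairs relative to high-spin add 416 kJ/mol, giving 204 kJ/mol.
The difference is 204 − (0) = 204 kJ/mol, so high-spin lies lower.

204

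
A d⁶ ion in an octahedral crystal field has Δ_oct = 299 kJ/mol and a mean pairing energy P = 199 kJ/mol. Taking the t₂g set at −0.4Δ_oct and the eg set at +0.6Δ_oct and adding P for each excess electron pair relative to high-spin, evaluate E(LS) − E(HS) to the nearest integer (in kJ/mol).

In the high-spin limit (t₂g⁴ eg²) the orbital term is -0.4Δ_oct = -120 kJ/mol, with no excess pairing.
Low-spin: t₂g⁶ eg⁰, orbital CFSE = -2.4Δ_oct = -718 kJ/mol; plus 2 excess pairs × P = +398 kJ/mol; total -320 kJ/mol.
Thus E(LS) − E(HS) = -200 kJ/mol.

-200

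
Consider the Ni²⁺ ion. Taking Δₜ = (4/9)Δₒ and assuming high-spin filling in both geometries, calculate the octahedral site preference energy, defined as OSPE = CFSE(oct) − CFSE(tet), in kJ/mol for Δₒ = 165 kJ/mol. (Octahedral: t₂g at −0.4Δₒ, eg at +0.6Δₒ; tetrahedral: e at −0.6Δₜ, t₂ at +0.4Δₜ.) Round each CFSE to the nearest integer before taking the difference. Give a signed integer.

Ni sits in group 10; removing 2 electrons leaves Ni²⁺ with 10 − 2 = 8 d electrons.
In an octahedral site d⁸ (HS) is t₂g⁶ eg², giving CFSE(oct) = -1.2Δₒ = -198 kJ/mol.
In a tetrahedral site the filling is e⁴ t₂⁴: CFSE(tet) = -0.8Δₜ = -0.8 × (4/9)(165) = -59 kJ/mol.
Subtracting, OSPE = -198 − (-59) = -139 kJ/mol.

-139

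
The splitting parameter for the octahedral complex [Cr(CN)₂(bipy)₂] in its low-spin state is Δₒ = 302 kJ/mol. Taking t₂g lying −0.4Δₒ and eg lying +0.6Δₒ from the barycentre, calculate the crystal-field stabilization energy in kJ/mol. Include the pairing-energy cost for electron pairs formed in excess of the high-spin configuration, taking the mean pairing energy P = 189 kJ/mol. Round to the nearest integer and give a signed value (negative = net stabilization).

-294

Ligand charges: 2×(-1) from CN⁻ and 2×(+0) from bipy sum to -2; with overall charge +0, Cr is +2.
Cr²⁺: group 6, so d-count = 6 − 2 = 4.
The d⁴ electrons fill as t₂g⁴ eg⁰.
CFSE(orbital) = 4×(-0.4Δₒ) + 0×(0.6Δₒ) = -1.6Δₒ; with Δₒ = 302 kJ/mol that is -483 kJ/mol.
Pairing penalty: 1 pair vs 0 in the high-spin reference → 1 extra × P = 189 kJ/mol.
Net CFSE = -483 + 189 = -294 kJ/mol.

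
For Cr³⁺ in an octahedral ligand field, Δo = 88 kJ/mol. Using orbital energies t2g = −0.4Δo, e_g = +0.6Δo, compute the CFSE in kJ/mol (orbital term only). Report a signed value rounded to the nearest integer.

-106

Cr is in group 6, so Cr³⁺ is d³ (6 − 3 = 3).
For octahedral d³ the high- and low-spin configurations coincide.
The d³ electrons fill as t2g^3 e_g^0.
The orbital stabilization is -1.2Δo = -1.2 × 88 = -106 kJ/mol.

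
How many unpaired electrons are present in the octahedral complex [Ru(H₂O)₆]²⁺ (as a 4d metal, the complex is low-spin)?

H₂O is neutral, so the +2 overall charge sits on Ru: oxidation state +2.
Ru is in group 8, so Ru²⁺ is d⁶ (8 − 2 = 6).
Configuration: t2g^6 e_g^0, giving 0 unpaired electrons.

0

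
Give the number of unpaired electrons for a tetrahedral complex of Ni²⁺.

Ni sits in group 10; removing 2 electrons leaves Ni²⁺ with 10 − 2 = 8 d electrons.
With tetrahedral geometry the complex is necessarily high-spin.
Configuration: e^4 t2^4, giving 2 unpaired electrons.

2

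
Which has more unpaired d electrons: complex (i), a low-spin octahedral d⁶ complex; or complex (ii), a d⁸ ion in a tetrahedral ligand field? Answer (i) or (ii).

(ii)

(i): t2g^6 e_g^0 → 0 unpaired.
(ii): Tetrahedral splitting is small, so the complex is high-spin; e^4 t2^4 → 2 unpaired.
So (ii) has more unpaired electrons.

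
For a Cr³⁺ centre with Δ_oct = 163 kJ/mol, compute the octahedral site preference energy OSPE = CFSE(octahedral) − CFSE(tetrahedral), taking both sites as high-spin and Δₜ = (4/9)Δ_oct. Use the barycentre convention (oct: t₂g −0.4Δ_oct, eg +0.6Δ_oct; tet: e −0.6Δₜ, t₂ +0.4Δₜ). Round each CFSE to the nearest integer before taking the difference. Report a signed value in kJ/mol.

Cr sits in group 6; removing 3 electrons leaves Cr³⁺ with 6 − 3 = 3 d electrons.
Octahedral high-spin t2g^3 e_g^0: CFSE = -1.2 × 163 = -196 kJ/mol.
In a tetrahedral site the filling is e^2 t2^1: CFSE(tet) = -0.8Δₜ = -0.8 × (4/9)(163) = -58 kJ/mol.
OSPE = CFSE(oct) − CFSE(tet) = -196 − (-58) = -138 kJ/mol.

-138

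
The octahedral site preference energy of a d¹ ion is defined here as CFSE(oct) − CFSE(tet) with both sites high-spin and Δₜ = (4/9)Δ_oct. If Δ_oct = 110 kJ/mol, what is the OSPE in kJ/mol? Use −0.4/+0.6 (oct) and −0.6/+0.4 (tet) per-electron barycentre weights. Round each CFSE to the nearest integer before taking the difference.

-15

In an octahedral site d¹ (HS) is t₂g¹ eg⁰, giving CFSE(oct) = -0.4Δ_oct = -44 kJ/mol.
In a tetrahedral site the filling is e¹ t₂⁰: CFSE(tet) = -0.6Δₜ = -0.6 × (4/9)(110) = -29 kJ/mol.
Subtracting, OSPE = -44 − (-29) = -15 kJ/mol.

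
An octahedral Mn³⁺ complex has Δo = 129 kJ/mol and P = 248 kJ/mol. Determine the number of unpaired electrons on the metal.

Mn³⁺: group 7, so d-count = 7 − 3 = 4.
Here Δo < P (129 < 248), so the high-spin state is favoured.
Filling d⁴ accordingly: t2g^3 e_g^1.
Unpaired electrons: 4.

4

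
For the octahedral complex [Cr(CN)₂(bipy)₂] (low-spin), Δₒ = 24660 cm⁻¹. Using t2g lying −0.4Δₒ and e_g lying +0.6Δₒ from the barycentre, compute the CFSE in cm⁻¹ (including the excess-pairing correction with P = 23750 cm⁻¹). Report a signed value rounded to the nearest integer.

Ligand charges: 2×(-1) from CN⁻ and 2×(+0) from bipy sum to -2; with overall charge +0, Cr is +2.
Cr sits in group 6; removing 2 electrons leaves Cr²⁺ with 6 − 2 = 4 d electrons.
Configuration: t2g^4 e_g^0.
Orbital CFSE = 4(-0.4) + 0(0.6) = -1.6Δₒ = -1.6 × 24660 = -39456 cm⁻¹.
High-spin d⁴ would be t2g^3 e_g^1 with 0 pairs; low-spin has 1, so 1 excess pair costs +1P = +23750 cm⁻¹.
Combining: -39456 + 23750 = -15706 cm⁻¹.

-15706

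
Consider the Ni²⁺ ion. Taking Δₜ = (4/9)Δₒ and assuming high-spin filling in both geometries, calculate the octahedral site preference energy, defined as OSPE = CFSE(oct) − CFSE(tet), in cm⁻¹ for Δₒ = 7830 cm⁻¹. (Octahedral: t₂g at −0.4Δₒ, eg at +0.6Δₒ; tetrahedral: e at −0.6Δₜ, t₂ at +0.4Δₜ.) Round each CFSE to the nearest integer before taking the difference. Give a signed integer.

-6612

Ni²⁺: group 10, so d-count = 10 − 2 = 8.
Octahedral high-spin t2g^6 e_g^2: CFSE = -1.2 × 7830 = -9396 cm⁻¹.
Tetrahedral: e^4 t2^4, CFSE = 4(−0.6) + 4(+0.4) = -0.8Δₜ = -0.8 × (4/9) × 7830 = -2784 cm⁻¹.
Subtracting, OSPE = -9396 − (-2784) = -6612 cm⁻¹.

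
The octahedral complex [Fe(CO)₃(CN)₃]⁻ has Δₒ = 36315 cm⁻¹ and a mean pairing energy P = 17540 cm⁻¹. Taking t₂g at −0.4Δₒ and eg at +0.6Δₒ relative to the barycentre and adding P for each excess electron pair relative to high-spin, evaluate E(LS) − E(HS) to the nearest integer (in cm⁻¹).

-37550

Ligand charges: 3×(+0) from CO and 3×(-1) from CN⁻ sum to -3; with overall charge -1, Fe is +2.
Fe sits in group 8; removing 2 electrons leaves Fe²⁺ with 8 − 2 = 6 d electrons.
In the high-spin limit (t₂g⁴ eg²) the orbital term is -0.4Δₒ = -14526 cm⁻¹, with no excess pairing.
For low-spin the configuration is t₂g⁶ eg⁰: orbital energy -2.4 × 36315 = -87156 cm⁻¹, and 2 additional pairs relative to high-spin add 35080 cm⁻¹, giving -52076 cm⁻¹.
E(LS) − E(HS) = -52076 − (-14526) = -37550 cm⁻¹.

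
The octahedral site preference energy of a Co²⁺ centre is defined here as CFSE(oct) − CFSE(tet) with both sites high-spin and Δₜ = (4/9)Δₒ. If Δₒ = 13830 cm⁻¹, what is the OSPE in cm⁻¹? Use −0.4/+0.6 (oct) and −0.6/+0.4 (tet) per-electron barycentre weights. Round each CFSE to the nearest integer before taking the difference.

-3688

Co sits in group 9; removing 2 electrons leaves Co²⁺ with 9 − 2 = 7 d electrons.
In an octahedral site d⁷ (HS) is t₂g⁵ eg², giving CFSE(oct) = -0.8Δₒ = -11064 cm⁻¹.
In a tetrahedral site the filling is e⁴ t₂³: CFSE(tet) = -1.2Δₜ = -1.2 × (4/9)(13830) = -7376 cm⁻¹.
OSPE = CFSE(oct) − CFSE(tet) = -11064 − (-7376) = -3688 cm⁻¹.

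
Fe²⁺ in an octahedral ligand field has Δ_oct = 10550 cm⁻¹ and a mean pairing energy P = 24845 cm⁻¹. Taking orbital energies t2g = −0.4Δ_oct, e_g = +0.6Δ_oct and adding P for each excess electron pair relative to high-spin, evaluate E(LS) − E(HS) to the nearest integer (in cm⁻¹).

Fe is in group 8, so Fe²⁺ is d⁶ (8 − 2 = 6).
In the high-spin limit (t2g^4 e_g^2) the orbital term is -0.4Δ_oct = -4220 cm⁻¹, with no excess pairing.
Low-spin t2g^6 e_g^0 gives -2.4Δ_oct = -25320 cm⁻¹, but forming 2 extra pairs costs 2P = 49690 cm⁻¹, so E(LS) = -25320 + 49690 = 24370 cm⁻¹.
The difference is 24370 − (-4220) = 28590 cm⁻¹, so high-spin lies lower.

28590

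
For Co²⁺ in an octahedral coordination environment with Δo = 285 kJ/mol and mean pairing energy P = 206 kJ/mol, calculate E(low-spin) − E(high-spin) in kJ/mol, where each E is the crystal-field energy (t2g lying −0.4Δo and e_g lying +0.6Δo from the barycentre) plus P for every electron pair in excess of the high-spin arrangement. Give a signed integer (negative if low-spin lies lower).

Co²⁺: group 9, so d-count = 9 − 2 = 7.
High-spin d⁷ fills as t2g^5 e_g^2 with CFSE 5(−0.4) + 2(+0.6) = -0.8Δo = -228 kJ/mol.
For low-spin the configuration is t2g^6 e_g^1: orbital energy -1.8 × 285 = -513 kJ/mol, and 1 additional pair relative to high-spin adds 206 kJ/mol, giving -307 kJ/mol.
Thus E(LS) − E(HS) = -79 kJ/mol.

-79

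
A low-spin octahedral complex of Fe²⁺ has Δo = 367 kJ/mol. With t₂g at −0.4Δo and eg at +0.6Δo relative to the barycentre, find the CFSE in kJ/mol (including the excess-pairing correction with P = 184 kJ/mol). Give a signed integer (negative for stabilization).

Fe is in group 8, so Fe²⁺ is d⁶ (8 − 2 = 6).
The d⁶ electrons fill as t₂g⁶ eg⁰.
Orbital CFSE = 6(-0.4) + 0(0.6) = -2.4Δo = -2.4 × 367 = -881 kJ/mol.
Relative to high-spin t₂g⁴ eg² (1 paired), the low-spin configuration has 2 additional pairs, contributing +2 × 184 = +368 kJ/mol.
Combining: -881 + 368 = -513 kJ/mol.

-513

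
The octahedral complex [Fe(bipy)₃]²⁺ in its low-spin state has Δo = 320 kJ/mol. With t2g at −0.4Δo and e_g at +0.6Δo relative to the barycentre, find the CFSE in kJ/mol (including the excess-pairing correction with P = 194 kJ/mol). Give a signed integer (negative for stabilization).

-380

bipy is neutral, so the +2 overall charge sits on Fe: oxidation state +2.
Fe is in group 8, so Fe²⁺ is d⁶ (8 − 2 = 6).
The d⁶ electrons fill as t2g^6 e_g^0.
The orbital stabilization is -2.4Δo = -2.4 × 320 = -768 kJ/mol.
Relative to high-spin t2g^4 e_g^2 (1 paired), the low-spin configuration has 2 additional pairs, contributing +2 × 194 = +388 kJ/mol.
Combining: -768 + 388 = -380 kJ/mol.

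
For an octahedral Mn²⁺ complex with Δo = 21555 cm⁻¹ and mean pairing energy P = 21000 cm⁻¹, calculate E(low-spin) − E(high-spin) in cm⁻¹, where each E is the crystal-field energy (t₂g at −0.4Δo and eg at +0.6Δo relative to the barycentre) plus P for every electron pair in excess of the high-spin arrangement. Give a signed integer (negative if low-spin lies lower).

-1110

Mn²⁺: group 7, so d-count = 7 − 2 = 5.
High-spin d⁵ fills as t₂g³ eg² with CFSE 3(−0.4) + 2(+0.6) = 0.0Δo = 0 cm⁻¹.
Low-spin t₂g⁵ eg⁰ gives -2.0Δo = -43110 cm⁻¹, but forming 2 extra pairs costs 2P = 42000 cm⁻¹, so E(LS) = -43110 + 42000 = -1110 cm⁻¹.
E(LS) − E(HS) = -1110 − (0) = -1110 cm⁻¹.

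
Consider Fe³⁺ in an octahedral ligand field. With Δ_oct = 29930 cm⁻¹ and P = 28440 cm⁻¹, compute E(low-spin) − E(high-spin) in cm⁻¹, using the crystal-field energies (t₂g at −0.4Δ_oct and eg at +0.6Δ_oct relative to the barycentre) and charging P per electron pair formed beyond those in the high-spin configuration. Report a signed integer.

Fe³⁺: group 8, so d-count = 8 − 3 = 5.
In the high-spin limit (t₂g³ eg²) the orbital term is 0.0Δ_oct = 0 cm⁻¹, with no excess pairing.
Low-spin: t₂g⁵ eg⁰, orbital CFSE = -2.0Δ_oct = -59860 cm⁻¹; plus 2 excess pairs × P = +56880 cm⁻¹; total -2980 cm⁻¹.
The difference is -2980 − (0) = -2980 cm⁻¹, so low-spin lies lower.

-2980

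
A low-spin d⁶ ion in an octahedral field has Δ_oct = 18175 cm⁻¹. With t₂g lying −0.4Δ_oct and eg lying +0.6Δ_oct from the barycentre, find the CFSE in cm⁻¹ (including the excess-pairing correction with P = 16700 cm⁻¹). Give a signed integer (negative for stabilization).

-10220

Electron filling gives t₂g⁶ eg⁰.
The orbital stabilization is -2.4Δ_oct = -2.4 × 18175 = -43620 cm⁻¹.
Relative to high-spin t₂g⁴ eg² (1 paired), the low-spin configuration has 2 additional pairs, contributing +2 × 16700 = +33400 cm⁻¹.
Overall CFSE = -43620 + 33400 = -10220 cm⁻¹.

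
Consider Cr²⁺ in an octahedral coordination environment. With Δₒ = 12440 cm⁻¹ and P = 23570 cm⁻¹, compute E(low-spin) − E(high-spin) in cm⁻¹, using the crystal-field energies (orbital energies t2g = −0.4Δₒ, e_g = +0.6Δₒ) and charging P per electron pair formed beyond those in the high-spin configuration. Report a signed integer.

Cr²⁺: group 6, so d-count = 6 − 2 = 4.
In the high-spin limit (t2g^3 e_g^1) the orbital term is -0.6Δₒ = -7464 cm⁻¹, with no excess pairing.
Low-spin t2g^4 e_g^0 gives -1.6Δₒ = -19904 cm⁻¹, but forming 1 extra pair costs 1P = 23570 cm⁻¹, so E(LS) = -19904 + 23570 = 3666 cm⁻¹.
E(LS) − E(HS) = 3666 − (-7464) = 11130 cm⁻¹.

11130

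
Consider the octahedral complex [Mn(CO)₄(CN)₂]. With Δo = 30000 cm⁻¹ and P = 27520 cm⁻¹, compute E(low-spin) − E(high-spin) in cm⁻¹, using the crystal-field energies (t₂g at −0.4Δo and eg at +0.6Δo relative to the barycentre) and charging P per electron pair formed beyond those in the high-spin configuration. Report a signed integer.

Ligand charges: 4×(+0) from CO and 2×(-1) from CN⁻ sum to -2; with overall charge +0, Mn is +2.
Mn is in group 7, so Mn²⁺ is d⁵ (7 − 2 = 5).
High-spin d⁵ fills as t₂g³ eg² with CFSE 3(−0.4) + 2(+0.6) = 0.0Δo = 0 cm⁻¹.
Low-spin t₂g⁵ eg⁰ gives -2.0Δo = -60000 cm⁻¹, but forming 2 extra pairs costs 2P = 55040 cm⁻¹, so E(LS) = -60000 + 55040 = -4960 cm⁻¹.
Thus E(LS) − E(HS) = -4960 cm⁻¹.

-4960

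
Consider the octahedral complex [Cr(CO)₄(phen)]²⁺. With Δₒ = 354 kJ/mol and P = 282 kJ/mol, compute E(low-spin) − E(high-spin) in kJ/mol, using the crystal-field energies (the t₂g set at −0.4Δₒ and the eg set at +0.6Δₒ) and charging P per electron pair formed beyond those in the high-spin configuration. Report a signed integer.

-72

Ligand charges: 4×(+0) from CO and 1×(+0) from phen sum to +0; with overall charge +2, Cr is +2.
Cr²⁺: group 6, so d-count = 6 − 2 = 4.
In the high-spin limit (t₂g³ eg¹) the orbital term is -0.6Δₒ = -212 kJ/mol, with no excess pairing.
For low-spin the configuration is t₂g⁴ eg⁰: orbital energy -1.6 × 354 = -566 kJ/mol, and 1 additional pair relative to high-spin adds 282 kJ/mol, giving -284 kJ/mol.
E(LS) − E(HS) = -284 − (-212) = -72 kJ/mol.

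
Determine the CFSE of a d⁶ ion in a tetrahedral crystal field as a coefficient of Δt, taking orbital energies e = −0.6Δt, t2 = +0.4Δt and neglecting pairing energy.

With tetrahedral geometry the complex is necessarily high-spin.
Configuration: e^3 t2^3.
CFSE = 3(-0.6Δt) + 3(0.4Δt) = -1.8Δt + 1.2Δt = -0.6Δt.

-0.6 Δt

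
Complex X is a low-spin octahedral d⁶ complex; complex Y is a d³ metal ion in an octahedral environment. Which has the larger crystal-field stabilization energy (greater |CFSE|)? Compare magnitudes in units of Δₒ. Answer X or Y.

X

X: t₂g⁶ eg⁰, CFSE = -2.4Δₒ.
Y: For octahedral d³ the high- and low-spin configurations coincide; t₂g³ eg⁰, CFSE = -1.2Δₒ.
So X has the larger |CFSE|.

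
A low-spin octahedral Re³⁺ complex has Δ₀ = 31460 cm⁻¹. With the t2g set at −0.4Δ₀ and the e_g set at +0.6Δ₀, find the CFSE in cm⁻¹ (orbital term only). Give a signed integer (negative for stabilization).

-50336

Re sits in group 7; removing 3 electrons leaves Re³⁺ with 7 − 3 = 4 d electrons.
The d⁴ electrons fill as t2g^4 e_g^0.
CFSE(orbital) = 4×(-0.4Δ₀) + 0×(0.6Δ₀) = -1.6Δ₀; with Δ₀ = 31460 cm⁻¹ that is -50336 cm⁻¹.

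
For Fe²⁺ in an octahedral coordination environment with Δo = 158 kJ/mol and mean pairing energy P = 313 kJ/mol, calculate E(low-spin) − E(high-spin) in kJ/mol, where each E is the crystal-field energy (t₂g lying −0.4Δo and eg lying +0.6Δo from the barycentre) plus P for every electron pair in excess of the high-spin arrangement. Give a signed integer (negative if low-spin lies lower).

Fe²⁺: group 8, so d-count = 8 − 2 = 6.
In the high-spin limit (t₂g⁴ eg²) the orbital term is -0.4Δo = -63 kJ/mol, with no excess pairing.
For low-spin the configuration is t₂g⁶ eg⁰: orbital energy -2.4 × 158 = -379 kJ/mol, and 2 additional pairs relative to high-spin add 626 kJ/mol, giving 247 kJ/mol.
Thus E(LS) − E(HS) = 310 kJ/mol.

310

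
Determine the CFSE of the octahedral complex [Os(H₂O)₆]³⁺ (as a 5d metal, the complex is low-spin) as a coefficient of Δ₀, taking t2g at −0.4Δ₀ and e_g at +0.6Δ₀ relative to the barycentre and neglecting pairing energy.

H₂O is neutral, so the +3 overall charge sits on Os: oxidation state +3.
Os is in group 8, so Os³⁺ is d⁵ (8 − 3 = 5).
Configuration: t2g^5 e_g^0.
CFSE = 5(-0.4Δ₀) + 0(0.6Δ₀) = -2.0Δ₀ + 0.0Δ₀ = -2.0Δ₀.

-2.0 Δ₀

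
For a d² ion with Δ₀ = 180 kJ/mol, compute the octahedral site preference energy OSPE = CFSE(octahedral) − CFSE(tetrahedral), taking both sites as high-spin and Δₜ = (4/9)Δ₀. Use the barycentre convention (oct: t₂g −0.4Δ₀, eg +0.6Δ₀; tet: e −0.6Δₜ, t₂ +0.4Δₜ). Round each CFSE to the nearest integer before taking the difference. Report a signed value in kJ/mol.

-48

In an octahedral site d² (HS) is t₂g² eg⁰, giving CFSE(oct) = -0.8Δ₀ = -144 kJ/mol.
Tetrahedral: e² t₂⁰, CFSE = 2(−0.6) + 0(+0.4) = -1.2Δₜ = -1.2 × (4/9) × 180 = -96 kJ/mol.
OSPE = -144 − (-96) = -48 kJ/mol.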